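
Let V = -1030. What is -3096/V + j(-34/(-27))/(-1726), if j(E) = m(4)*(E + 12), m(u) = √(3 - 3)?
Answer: 1548/515 ≈ 3.0058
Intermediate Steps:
m(u) = 0 (m(u) = √0 = 0)
j(E) = 0 (j(E) = 0*(E + 12) = 0*(12 + E) = 0)
-3096/V + j(-34/(-27))/(-1726) = -3096/(-1030) + 0/(-1726) = -3096*(-1/1030) + 0*(-1/1726) = 1548/515 + 0 = 1548/515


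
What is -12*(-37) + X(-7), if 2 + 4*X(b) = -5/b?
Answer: 12423/28 ≈ 443.68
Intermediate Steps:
X(b) = -½ - 5/(4*b) (X(b) = -½ + (-5/b)/4 = -½ - 5/(4*b))
-12*(-37) + X(-7) = -12*(-37) + (¼)*(-5 - 2*(-7))/(-7) = 444 + (¼)*(-⅐)*(-5 + 14) = 444 + (¼)*(-⅐)*9 = 444 - 9/28 = 12423/28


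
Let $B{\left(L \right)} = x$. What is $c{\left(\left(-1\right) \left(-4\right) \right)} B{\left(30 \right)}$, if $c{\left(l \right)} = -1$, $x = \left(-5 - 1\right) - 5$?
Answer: $11$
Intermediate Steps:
$x = -11$ ($x = -6 - 5 = -11$)
$B{\left(L \right)} = -11$
$c{\left(\left(-1\right) \left(-4\right) \right)} B{\left(30 \right)} = \left(-1\right) \left(-11\right) = 11$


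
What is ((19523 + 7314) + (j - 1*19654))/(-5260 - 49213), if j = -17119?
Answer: 9936/54473 ≈ 0.18240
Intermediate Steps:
((19523 + 7314) + (j - 1*19654))/(-5260 - 49213) = ((19523 + 7314) + (-17119 - 1*19654))/(-5260 - 49213) = (26837 + (-17119 - 19654))/(-54473) = (26837 - 36773)*(-1/54473) = -9936*(-1/54473) = 9936/54473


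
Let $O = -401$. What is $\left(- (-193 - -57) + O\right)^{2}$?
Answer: $70225$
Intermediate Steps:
$\left(- (-193 - -57) + O\right)^{2} = \left(- (-193 - -57) - 401\right)^{2} = \left(- (-193 + 57) - 401\right)^{2} = \left(\left(-1\right) \left(-136\right) - 401\right)^{2} = \left(136 - 401\right)^{2} = \left(-265\right)^{2} = 70225$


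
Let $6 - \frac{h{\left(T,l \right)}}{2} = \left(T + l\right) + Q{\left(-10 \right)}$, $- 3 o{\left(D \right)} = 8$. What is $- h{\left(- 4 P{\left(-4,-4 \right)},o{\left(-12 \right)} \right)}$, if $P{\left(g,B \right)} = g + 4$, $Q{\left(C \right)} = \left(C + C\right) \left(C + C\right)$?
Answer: $\frac{2348}{3} \approx 782.67$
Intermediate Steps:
$Q{\left(C \right)} = 4 C^{2}$ ($Q{\left(C \right)} = 2 C 2 C = 4 C^{2}$)
$o{\left(D \right)} = - \frac{8}{3}$ ($o{\left(D \right)} = \left(- \frac{1}{3}\right) 8 = - \frac{8}{3}$)
$P{\left(g,B \right)} = 4 + g$
$h{\left(T,l \right)} = -788 - 2 T - 2 l$ ($h{\left(T,l \right)} = 12 - 2 \left(\left(T + l\right) + 4 \left(-10\right)^{2}\right) = 12 - 2 \left(\left(T + l\right) + 4 \cdot 100\right) = 12 - 2 \left(\left(T + l\right) + 400\right) = 12 - 2 \left(400 + T + l\right) = 12 - \left(800 + 2 T + 2 l\right) = -788 - 2 T - 2 l$)
$- h{\left(- 4 P{\left(-4,-4 \right)},o{\left(-12 \right)} \right)} = - (-788 - 2 \left(- 4 \left(4 - 4\right)\right) - - \frac{16}{3}) = - (-788 - 2 \left(\left(-4\right) 0\right) + \frac{16}{3}) = - (-788 - 0 + \frac{16}{3}) = - (-788 + 0 + \frac{16}{3}) = \left(-1\right) \left(- \frac{2348}{3}\right) = \frac{2348}{3}$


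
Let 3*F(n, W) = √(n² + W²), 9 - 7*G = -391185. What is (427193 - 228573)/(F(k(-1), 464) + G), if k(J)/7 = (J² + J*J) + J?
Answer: 4895033993640/1377284158819 - 29197140*√215345/1377284158819 ≈ 3.5443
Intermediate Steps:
G = 391194/7 (G = 9/7 - ⅐*(-391185) = 9/7 + 391185/7 = 391194/7 ≈ 55885.)
k(J) = 7*J + 14*J² (k(J) = 7*((J² + J*J) + J) = 7*((J² + J²) + J) = 7*(2*J² + J) = 7*(J + 2*J²) = 7*J + 14*J²)
F(n, W) = √(W² + n²)/3 (F(n, W) = √(n² + W²)/3 = √(W² + n²)/3)
(427193 - 228573)/(F(k(-1), 464) + G) = (427193 - 228573)/(√(464² + (7*(-1)*(1 + 2*(-1)))²)/3 + 391194/7) = 198620/(√(215296 + (7*(-1)*(1 - 2))²)/3 + 391194/7) = 198620/(√(215296 + (7*(-1)*(-1))²)/3 + 391194/7) = 198620/(√(215296 + 7²)/3 + 391194/7) = 198620/(√(215296 + 49)/3 + 391194/7) = 198620/(√215345/3 + 391194/7) = 198620/(391194/7 + √215345/3)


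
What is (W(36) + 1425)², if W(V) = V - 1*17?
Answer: 2085136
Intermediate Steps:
W(V) = -17 + V (W(V) = V - 17 = -17 + V)
(W(36) + 1425)² = ((-17 + 36) + 1425)² = (19 + 1425)² = 1444² = 2085136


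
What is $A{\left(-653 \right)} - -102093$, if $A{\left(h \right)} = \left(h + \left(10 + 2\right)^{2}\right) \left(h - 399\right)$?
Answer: $637561$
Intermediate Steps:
$A{\left(h \right)} = \left(-399 + h\right) \left(144 + h\right)$ ($A{\left(h \right)} = \left(h + 12^{2}\right) \left(-399 + h\right) = \left(h + 144\right) \left(-399 + h\right) = \left(144 + h\right) \left(-399 + h\right) = \left(-399 + h\right) \left(144 + h\right)$)
$A{\left(-653 \right)} - -102093 = \left(-57456 + \left(-653\right)^{2} - -166515\right) - -102093 = \left(-57456 + 426409 + 166515\right) + 102093 = 535468 + 102093 = 637561$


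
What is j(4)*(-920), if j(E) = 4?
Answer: -3680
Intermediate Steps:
j(4)*(-920) = 4*(-920) = -3680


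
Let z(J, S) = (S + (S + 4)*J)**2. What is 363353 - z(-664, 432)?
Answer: -83562257831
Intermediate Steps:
z(J, S) = (S + J*(4 + S))**2 (z(J, S) = (S + (4 + S)*J)**2 = (S + J*(4 + S))**2)
363353 - z(-664, 432) = 363353 - (432 + 4*(-664) - 664*432)**2 = 363353 - (432 - 2656 - 286848)**2 = 363353 - 1*(-289072)**2 = 363353 - 1*83562621184 = 363353 - 83562621184 = -83562257831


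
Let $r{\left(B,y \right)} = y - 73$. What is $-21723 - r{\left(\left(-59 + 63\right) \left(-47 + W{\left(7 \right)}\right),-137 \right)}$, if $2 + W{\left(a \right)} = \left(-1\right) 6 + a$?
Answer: $-21513$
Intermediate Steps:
$W{\left(a \right)} = -8 + a$ ($W{\left(a \right)} = -2 + \left(\left(-1\right) 6 + a\right) = -2 + \left(-6 + a\right) = -8 + a$)
$r{\left(B,y \right)} = -73 + y$ ($r{\left(B,y \right)} = y - 73 = -73 + y$)
$-21723 - r{\left(\left(-59 + 63\right) \left(-47 + W{\left(7 \right)}\right),-137 \right)} = -21723 - \left(-73 - 137\right) = -21723 - -210 = -21723 + 210 = -21513$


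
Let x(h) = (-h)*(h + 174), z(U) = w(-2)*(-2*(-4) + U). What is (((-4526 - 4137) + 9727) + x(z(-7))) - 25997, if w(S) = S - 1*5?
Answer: -23764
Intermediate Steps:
w(S) = -5 + S (w(S) = S - 5 = -5 + S)
z(U) = -56 - 7*U (z(U) = (-5 - 2)*(-2*(-4) + U) = -7*(8 + U) = -56 - 7*U)
x(h) = -h*(174 + h) (x(h) = (-h)*(174 + h) = -h*(174 + h))
(((-4526 - 4137) + 9727) + x(z(-7))) - 25997 = (((-4526 - 4137) + 9727) - (-56 - 7*(-7))*(174 + (-56 - 7*(-7)))) - 25997 = ((-8663 + 9727) - (-56 + 49)*(174 + (-56 + 49))) - 25997 = (1064 - 1*(-7)*(174 - 7)) - 25997 = (1064 - 1*(-7)*167) - 25997 = (1064 + 1169) - 25997 = 2233 - 25997 = -23764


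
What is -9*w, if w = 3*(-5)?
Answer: 135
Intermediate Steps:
w = -15
-9*w = -9*(-15) = 135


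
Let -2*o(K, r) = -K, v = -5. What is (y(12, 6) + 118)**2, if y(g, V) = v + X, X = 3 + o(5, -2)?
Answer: 56169/4 ≈ 14042.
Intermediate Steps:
o(K, r) = K/2 (o(K, r) = -(-1)*K/2 = K/2)
X = 11/2 (X = 3 + (1/2)*5 = 3 + 5/2 = 11/2 ≈ 5.5000)
y(g, V) = 1/2 (y(g, V) = -5 + 11/2 = 1/2)
(y(12, 6) + 118)**2 = (1/2 + 118)**2 = (237/2)**2 = 56169/4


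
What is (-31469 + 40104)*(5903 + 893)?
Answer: 58683460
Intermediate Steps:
(-31469 + 40104)*(5903 + 893) = 8635*6796 = 58683460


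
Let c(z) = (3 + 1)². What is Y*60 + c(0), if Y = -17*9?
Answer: -9164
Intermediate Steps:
c(z) = 16 (c(z) = 4² = 16)
Y = -153
Y*60 + c(0) = -153*60 + 16 = -9180 + 16 = -9164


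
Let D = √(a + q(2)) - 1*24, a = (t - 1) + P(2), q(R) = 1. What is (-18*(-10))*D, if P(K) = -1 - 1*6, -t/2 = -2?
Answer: -4320 + 180*I*√3 ≈ -4320.0 + 311.77*I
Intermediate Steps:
t = 4 (t = -2*(-2) = 4)
P(K) = -7 (P(K) = -1 - 6 = -7)
a = -4 (a = (4 - 1) - 7 = 3 - 7 = -4)
D = -24 + I*√3 (D = √(-4 + 1) - 1*24 = √(-3) - 24 = I*√3 - 24 = -24 + I*√3 ≈ -24.0 + 1.732*I)
(-18*(-10))*D = (-18*(-10))*(-24 + I*√3) = 180*(-24 + I*√3) = -4320 + 180*I*√3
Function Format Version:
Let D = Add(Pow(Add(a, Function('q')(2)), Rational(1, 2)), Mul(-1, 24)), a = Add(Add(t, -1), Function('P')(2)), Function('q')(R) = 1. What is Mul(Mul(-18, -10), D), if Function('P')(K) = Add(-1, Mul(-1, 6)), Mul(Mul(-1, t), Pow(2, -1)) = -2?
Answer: Add(-4320, Mul(180, I, Pow(3, Rational(1, 2)))) ≈ Add(-4320.0, Mul(311.77, I))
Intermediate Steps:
t = 4 (t = Mul(-2, -2) = 4)
Function('P')(K) = -7 (Function('P')(K) = Add(-1, -6) = -7)
a = -4 (a = Add(Add(4, -1), -7) = Add(3, -7) = -4)
D = Add(-24, Mul(I, Pow(3, Rational(1, 2)))) (D = Add(Pow(Add(-4, 1), Rational(1, 2)), Mul(-1, 24)) = Add(Pow(-3, Rational(1, 2)), -24) = Add(Mul(I, Pow(3, Rational(1, 2))), -24) = Add(-24, Mul(I, Pow(3, Rational(1, 2)))) ≈ Add(-24.000, Mul(1.7320, I)))
Mul(Mul(-18, -10), D) = Mul(Mul(-18, -10), Add(-24, Mul(I, Pow(3, Rational(1, 2))))) = Mul(180, Add(-24, Mul(I, Pow(3, Rational(1, 2))))) = Add(-4320, Mul(180, I, Pow(3, Rational(1, 2))))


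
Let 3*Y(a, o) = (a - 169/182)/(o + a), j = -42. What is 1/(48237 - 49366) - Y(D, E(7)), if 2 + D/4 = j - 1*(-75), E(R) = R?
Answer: -1950769/6211758 ≈ -0.31404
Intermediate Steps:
D = 124 (D = -8 + 4*(-42 - 1*(-75)) = -8 + 4*(-42 + 75) = -8 + 4*33 = -8 + 132 = 124)
Y(a, o) = (-13/14 + a)/(3*(a + o)) (Y(a, o) = ((a - 169/182)/(o + a))/3 = ((a - 169*1/182)/(a + o))/3 = ((a - 13/14)/(a + o))/3 = ((-13/14 + a)/(a + o))/3 = (-13/14 + a)/(3*(a + o)))
1/(48237 - 49366) - Y(D, E(7)) = 1/(48237 - 49366) - (-13/42 + (1/3)*124)/(124 + 7) = 1/(-1129) - (-13/42 + 124/3)/131 = -1/1129 - 1723/(131*42) = -1/1129 - 1*1723/5502 = -1/1129 - 1723/5502 = -1950769/6211758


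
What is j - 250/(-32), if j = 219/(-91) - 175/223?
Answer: 1500433/324688 ≈ 4.6212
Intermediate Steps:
j = -64762/20293 (j = 219*(-1/91) - 175*1/223 = -219/91 - 175/223 = -64762/20293 ≈ -3.1913)
j - 250/(-32) = -64762/20293 - 250/(-32) = -64762/20293 - 250*(-1/32) = -64762/20293 + 125/16 = 1500433/324688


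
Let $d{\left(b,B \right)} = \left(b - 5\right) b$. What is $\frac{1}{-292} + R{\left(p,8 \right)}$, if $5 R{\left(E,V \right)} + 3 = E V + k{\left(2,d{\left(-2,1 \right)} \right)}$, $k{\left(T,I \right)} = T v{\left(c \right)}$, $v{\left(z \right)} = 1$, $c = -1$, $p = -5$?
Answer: $- \frac{11977}{1460} \approx -8.2034$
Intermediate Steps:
$d{\left(b,B \right)} = b \left(-5 + b\right)$ ($d{\left(b,B \right)} = \left(-5 + b\right) b = b \left(-5 + b\right)$)
$k{\left(T,I \right)} = T$ ($k{\left(T,I \right)} = T 1 = T$)
$R{\left(E,V \right)} = - \frac{1}{5} + \frac{E V}{5}$ ($R{\left(E,V \right)} = - \frac{3}{5} + \frac{E V + 2}{5} = - \frac{3}{5} + \frac{2 + E V}{5} = - \frac{3}{5} + \left(\frac{2}{5} + \frac{E V}{5}\right) = - \frac{1}{5} + \frac{E V}{5}$)
$\frac{1}{-292} + R{\left(p,8 \right)} = \frac{1}{-292} + \left(- \frac{1}{5} + \frac{1}{5} \left(-5\right) 8\right) = - \frac{1}{292} - \frac{41}{5} = - \frac{11977}{1460}$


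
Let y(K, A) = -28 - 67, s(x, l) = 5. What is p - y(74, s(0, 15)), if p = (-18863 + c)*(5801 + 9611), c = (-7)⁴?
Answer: -253712249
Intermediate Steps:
c = 2401
y(K, A) = -95
p = -253712344 (p = (-18863 + 2401)*(5801 + 9611) = -16462*15412 = -253712344)
p - y(74, s(0, 15)) = -253712344 - 1*(-95) = -253712344 + 95 = -253712249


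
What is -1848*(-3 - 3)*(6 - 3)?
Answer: 33264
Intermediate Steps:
-1848*(-3 - 3)*(6 - 3) = -(-11088)*3 = -1848*(-18) = 33264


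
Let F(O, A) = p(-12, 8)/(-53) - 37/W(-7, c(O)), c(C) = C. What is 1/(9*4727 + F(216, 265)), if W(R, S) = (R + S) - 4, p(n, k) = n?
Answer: 10865/462230194 ≈ 2.3506e-5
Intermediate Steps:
W(R, S) = -4 + R + S
F(O, A) = 12/53 - 37/(-11 + O) (F(O, A) = -12/(-53) - 37/(-4 - 7 + O) = -12*(-1/53) - 37/(-11 + O) = 12/53 - 37/(-11 + O))
1/(9*4727 + F(216, 265)) = 1/(9*4727 + (-2093 + 12*216)/(53*(-11 + 216))) = 1/(42543 + (1/53)*(-2093 + 2592)/205) = 1/(42543 + (1/53)*(1/205)*499) = 1/(42543 + 499/10865) = 1/(462230194/10865) = 10865/462230194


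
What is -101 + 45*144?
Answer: 6379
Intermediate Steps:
-101 + 45*144 = -101 + 6480 = 6379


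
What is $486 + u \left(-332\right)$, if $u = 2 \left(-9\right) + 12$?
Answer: $2478$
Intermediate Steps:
$u = -6$ ($u = -18 + 12 = -6$)
$486 + u \left(-332\right) = 486 - -1992 = 486 + 1992 = 2478$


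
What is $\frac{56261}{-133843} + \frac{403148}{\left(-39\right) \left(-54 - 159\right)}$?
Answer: $\frac{53491177637}{1111833801} \approx 48.111$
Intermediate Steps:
$\frac{56261}{-133843} + \frac{403148}{\left(-39\right) \left(-54 - 159\right)} = 56261 \left(- \frac{1}{133843}\right) + \frac{403148}{\left(-39\right) \left(-213\right)} = - \frac{56261}{133843} + \frac{403148}{8307} = \frac{53491177637}{1111833801}$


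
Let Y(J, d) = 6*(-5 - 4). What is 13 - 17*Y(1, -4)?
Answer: 931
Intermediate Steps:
Y(J, d) = -54 (Y(J, d) = 6*(-9) = -54)
13 - 17*Y(1, -4) = 13 - 17*(-54) = 13 + 918 = 931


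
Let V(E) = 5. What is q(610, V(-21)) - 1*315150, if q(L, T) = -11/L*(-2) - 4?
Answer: -96121959/305 ≈ -3.1515e+5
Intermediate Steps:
q(L, T) = -4 + 22/L (q(L, T) = 22/L - 4 = -4 + 22/L)
q(610, V(-21)) - 1*315150 = (-4 + 22/610) - 1*315150 = (-4 + 22*(1/610)) - 315150 = (-4 + 11/305) - 315150 = -1209/305 - 315150 = -96121959/305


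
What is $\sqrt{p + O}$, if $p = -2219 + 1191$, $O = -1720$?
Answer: $2 i \sqrt{687} \approx 52.421 i$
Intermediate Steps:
$p = -1028$
$\sqrt{p + O} = \sqrt{-1028 - 1720} = \sqrt{-2748} = 2 i \sqrt{687}$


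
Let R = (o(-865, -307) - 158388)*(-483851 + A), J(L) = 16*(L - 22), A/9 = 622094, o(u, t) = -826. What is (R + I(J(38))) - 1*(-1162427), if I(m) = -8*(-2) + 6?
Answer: -814377651481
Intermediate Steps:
A = 5598846 (A = 9*622094 = 5598846)
J(L) = -352 + 16*L (J(L) = 16*(-22 + L) = -352 + 16*L)
I(m) = 22 (I(m) = 16 + 6 = 22)
R = -814378813930 (R = (-826 - 158388)*(-483851 + 5598846) = -159214*5114995 = -814378813930)
(R + I(J(38))) - 1*(-1162427) = (-814378813930 + 22) - 1*(-1162427) = -814378813908 + 1162427 = -814377651481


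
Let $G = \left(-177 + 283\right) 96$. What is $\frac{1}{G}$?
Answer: $\frac{1}{10176} \approx 9.827 \cdot 10^{-5}$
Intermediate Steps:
$G = 10176$ ($G = 106 \cdot 96 = 10176$)
$\frac{1}{G} = \frac{1}{10176}$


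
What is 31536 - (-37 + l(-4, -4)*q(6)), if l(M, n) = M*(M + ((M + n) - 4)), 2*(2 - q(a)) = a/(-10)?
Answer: 157129/5 ≈ 31426.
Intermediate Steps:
q(a) = 2 + a/20 (q(a) = 2 - a/(2*(-10)) = 2 - a*(-1)/(2*10) = 2 - (-1)*a/20 = 2 + a/20)
l(M, n) = M*(-4 + n + 2*M) (l(M, n) = M*(M + (-4 + M + n)) = M*(-4 + n + 2*M))
31536 - (-37 + l(-4, -4)*q(6)) = 31536 - (-37 + (-4*(-4 - 4 + 2*(-4)))*(2 + (1/20)*6)) = 31536 - (-37 + (-4*(-4 - 4 - 8))*(2 + 3/10)) = 31536 - (-37 - 4*(-16)*(23/10)) = 31536 - (-37 + 64*(23/10)) = 31536 - (-37 + 736/5) = 31536 - 1*551/5 = 31536 - 551/5 = 157129/5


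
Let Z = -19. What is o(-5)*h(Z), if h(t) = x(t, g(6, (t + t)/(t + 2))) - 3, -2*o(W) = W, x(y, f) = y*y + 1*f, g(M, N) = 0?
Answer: 895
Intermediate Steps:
x(y, f) = f + y**2 (x(y, f) = y**2 + f = f + y**2)
o(W) = -W/2
h(t) = -3 + t**2 (h(t) = (0 + t**2) - 3 = t**2 - 3 = -3 + t**2)
o(-5)*h(Z) = (-1/2*(-5))*(-3 + (-19)**2) = 5*(-3 + 361)/2 = (5/2)*358 = 895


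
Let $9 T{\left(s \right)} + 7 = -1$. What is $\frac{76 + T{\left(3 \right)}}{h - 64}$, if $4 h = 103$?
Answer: $- \frac{2704}{1377} \approx -1.9637$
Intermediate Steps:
$h = \frac{103}{4}$ ($h = \frac{1}{4} \cdot 103 = \frac{103}{4} \approx 25.75$)
$T{\left(s \right)} = - \frac{8}{9}$ ($T{\left(s \right)} = - \frac{7}{9} + \frac{1}{9} \left(-1\right) = - \frac{7}{9} - \frac{1}{9} = - \frac{8}{9}$)
$\frac{76 + T{\left(3 \right)}}{h - 64} = \frac{76 - \frac{8}{9}}{\frac{103}{4} - 64} = \frac{1}{- \frac{153}{4}} \cdot \frac{676}{9} = \left(- \frac{4}{153}\right) \frac{676}{9} = - \frac{2704}{1377}$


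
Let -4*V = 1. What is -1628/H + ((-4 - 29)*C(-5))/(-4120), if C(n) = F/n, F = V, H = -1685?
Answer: 26840561/27768800 ≈ 0.96657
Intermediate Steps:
V = -¼ (V = -¼*1 = -¼ ≈ -0.25000)
F = -¼ ≈ -0.25000
C(n) = -1/(4*n)
-1628/H + ((-4 - 29)*C(-5))/(-4120) = -1628/(-1685) + ((-4 - 29)*(-¼/(-5)))/(-4120) = -1628*(-1/1685) - (-33)*(-1)/(4*5)*(-1/4120) = 1628/1685 - 33*1/20*(-1/4120) = 1628/1685 - 33/20*(-1/4120) = 1628/1685 + 33/82400 = 26840561/27768800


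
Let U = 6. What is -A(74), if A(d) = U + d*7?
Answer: -524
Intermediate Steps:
A(d) = 6 + 7*d (A(d) = 6 + d*7 = 6 + 7*d)
-A(74) = -(6 + 7*74) = -(6 + 518) = -1*524 = -524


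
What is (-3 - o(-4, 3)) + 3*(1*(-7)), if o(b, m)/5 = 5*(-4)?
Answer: 76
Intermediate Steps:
o(b, m) = -100 (o(b, m) = 5*(5*(-4)) = 5*(-20) = -100)
(-3 - o(-4, 3)) + 3*(1*(-7)) = (-3 - 1*(-100)) + 3*(1*(-7)) = (-3 + 100) + 3*(-7) = 97 - 21 = 76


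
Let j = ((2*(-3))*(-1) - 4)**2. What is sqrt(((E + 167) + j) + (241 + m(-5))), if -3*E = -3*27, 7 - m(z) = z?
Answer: sqrt(451) ≈ 21.237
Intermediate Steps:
m(z) = 7 - z
E = 27 (E = -(-1)*27 = -1/3*(-81) = 27)
j = 4 (j = (-6*(-1) - 4)**2 = (6 - 4)**2 = 2**2 = 4)
sqrt(((E + 167) + j) + (241 + m(-5))) = sqrt(((27 + 167) + 4) + (241 + (7 - 1*(-5)))) = sqrt((194 + 4) + (241 + (7 + 5))) = sqrt(198 + (241 + 12)) = sqrt(198 + 253) = sqrt(451)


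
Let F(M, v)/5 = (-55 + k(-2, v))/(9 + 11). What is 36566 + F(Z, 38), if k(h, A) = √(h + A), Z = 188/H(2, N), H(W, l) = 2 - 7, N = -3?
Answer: 146215/4 ≈ 36554.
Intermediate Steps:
H(W, l) = -5
Z = -188/5 (Z = 188/(-5) = 188*(-⅕) = -188/5 ≈ -37.600)
k(h, A) = √(A + h)
F(M, v) = -55/4 + √(-2 + v)/4 (F(M, v) = 5*((-55 + √(v - 2))/(9 + 11)) = 5*((-55 + √(-2 + v))/20) = 5*((-55 + √(-2 + v))*(1/20)) = 5*(-11/4 + √(-2 + v)/20) = -55/4 + √(-2 + v)/4)
36566 + F(Z, 38) = 36566 + (-55/4 + √(-2 + 38)/4) = 36566 + (-55/4 + √36/4) = 36566 + (-55/4 + (¼)*6) = 36566 + (-55/4 + 3/2) = 36566 - 49/4 = 146215/4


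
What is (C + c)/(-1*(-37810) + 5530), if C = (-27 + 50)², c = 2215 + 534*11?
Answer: 4309/21670 ≈ 0.19885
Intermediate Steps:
c = 8089 (c = 2215 + 5874 = 8089)
C = 529 (C = 23² = 529)
(C + c)/(-1*(-37810) + 5530) = (529 + 8089)/(-1*(-37810) + 5530) = 8618/(37810 + 5530) = 8618/43340 = 8618*(1/43340) = 4309/21670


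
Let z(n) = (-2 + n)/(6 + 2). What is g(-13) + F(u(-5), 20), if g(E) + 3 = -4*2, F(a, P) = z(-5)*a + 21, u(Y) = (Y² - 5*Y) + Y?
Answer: -235/8 ≈ -29.375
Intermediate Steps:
u(Y) = Y² - 4*Y
z(n) = -¼ + n/8 (z(n) = (-2 + n)/8 = (-2 + n)*(⅛) = -¼ + n/8)
F(a, P) = 21 - 7*a/8 (F(a, P) = (-¼ + (⅛)*(-5))*a + 21 = (-¼ - 5/8)*a + 21 = -7*a/8 + 21 = 21 - 7*a/8)
g(E) = -11 (g(E) = -3 - 4*2 = -3 - 8 = -11)
g(-13) + F(u(-5), 20) = -11 + (21 - (-35)*(-4 - 5)/8) = -11 + (21 - (-35)*(-9)/8) = -11 + (21 - 7/8*45) = -11 + (21 - 315/8) = -11 - 147/8 = -235/8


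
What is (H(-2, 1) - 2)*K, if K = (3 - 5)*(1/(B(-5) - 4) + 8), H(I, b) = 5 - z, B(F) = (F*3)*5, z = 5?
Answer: 2524/79 ≈ 31.949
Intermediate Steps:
B(F) = 15*F (B(F) = (3*F)*5 = 15*F)
H(I, b) = 0 (H(I, b) = 5 - 1*5 = 5 - 5 = 0)
K = -1262/79 (K = (3 - 5)*(1/(15*(-5) - 4) + 8) = -2*(1/(-75 - 4) + 8) = -2*(1/(-79) + 8) = -2*(-1/79 + 8) = -2*631/79 = -1262/79 ≈ -15.975)
(H(-2, 1) - 2)*K = (0 - 2)*(-1262/79) = -2*(-1262/79) = 2524/79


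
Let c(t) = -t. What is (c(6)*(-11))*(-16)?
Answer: -1056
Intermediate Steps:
(c(6)*(-11))*(-16) = (-1*6*(-11))*(-16) = -6*(-11)*(-16) = 66*(-16) = -1056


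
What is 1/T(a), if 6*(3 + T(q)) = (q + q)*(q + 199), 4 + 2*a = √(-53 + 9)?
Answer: -I/(65*√11 + 138*I) ≈ -0.0021063 - 0.0032904*I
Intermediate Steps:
a = -2 + I*√11 (a = -2 + √(-53 + 9)/2 = -2 + √(-44)/2 = -2 + (2*I*√11)/2 = -2 + I*√11 ≈ -2.0 + 3.3166*I)
T(q) = -3 + q*(199 + q)/3 (T(q) = -3 + ((q + q)*(q + 199))/6 = -3 + ((2*q)*(199 + q))/6 = -3 + (2*q*(199 + q))/6 = -3 + q*(199 + q)/3)
1/T(a) = 1/(-3 + (-2 + I*√11)²/3 + 199*(-2 + I*√11)/3) = 1/(-3 + (-2 + I*√11)²/3 + (-398/3 + 199*I*√11/3)) = 1/(-407/3 + (-2 + I*√11)²/3 + 199*I*√11/3)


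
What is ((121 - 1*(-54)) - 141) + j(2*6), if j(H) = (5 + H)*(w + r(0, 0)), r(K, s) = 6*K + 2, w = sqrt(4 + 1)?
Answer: 68 + 17*sqrt(5) ≈ 106.01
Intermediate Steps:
w = sqrt(5) ≈ 2.2361
r(K, s) = 2 + 6*K
j(H) = (2 + sqrt(5))*(5 + H) (j(H) = (5 + H)*(sqrt(5) + (2 + 6*0)) = (5 + H)*(sqrt(5) + (2 + 0)) = (5 + H)*(sqrt(5) + 2) = (5 + H)*(2 + sqrt(5)) = (2 + sqrt(5))*(5 + H))
((121 - 1*(-54)) - 141) + j(2*6) = ((121 - 1*(-54)) - 141) + (10 + 2*(2*6) + 5*sqrt(5) + (2*6)*sqrt(5)) = ((121 + 54) - 141) + (10 + 2*12 + 5*sqrt(5) + 12*sqrt(5)) = (175 - 141) + (10 + 24 + 5*sqrt(5) + 12*sqrt(5)) = 34 + (34 + 17*sqrt(5)) = 68 + 17*sqrt(5)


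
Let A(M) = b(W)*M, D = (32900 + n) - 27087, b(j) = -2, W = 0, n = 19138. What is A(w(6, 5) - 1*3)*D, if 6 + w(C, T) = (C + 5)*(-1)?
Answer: 998040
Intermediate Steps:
w(C, T) = -11 - C (w(C, T) = -6 + (C + 5)*(-1) = -6 + (5 + C)*(-1) = -6 + (-5 - C) = -11 - C)
D = 24951 (D = (32900 + 19138) - 27087 = 52038 - 27087 = 24951)
A(M) = -2*M
A(w(6, 5) - 1*3)*D = -2*((-11 - 1*6) - 1*3)*24951 = -2*((-11 - 6) - 3)*24951 = -2*(-17 - 3)*24951 = -2*(-20)*24951 = 40*24951 = 998040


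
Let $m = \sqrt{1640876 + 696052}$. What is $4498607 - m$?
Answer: $4498607 - 4 \sqrt{146058} \approx 4.4971 \cdot 10^{6}$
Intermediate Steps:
$m = 4 \sqrt{146058}$ ($m = \sqrt{2336928} = 4 \sqrt{146058} \approx 1528.7$)
$4498607 - m = 4498607 - 4 \sqrt{146058}$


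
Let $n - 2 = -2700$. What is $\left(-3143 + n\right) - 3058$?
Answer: $-8899$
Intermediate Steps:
$n = -2698$ ($n = 2 - 2700 = -2698$)
$\left(-3143 + n\right) - 3058 = \left(-3143 - 2698\right) - 3058 = -5841 - 3058 = -8899$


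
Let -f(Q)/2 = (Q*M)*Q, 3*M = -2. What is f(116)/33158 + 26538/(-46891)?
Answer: -57989914/2332217667 ≈ -0.024865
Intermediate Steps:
M = -2/3 (M = (1/3)*(-2) = -2/3 ≈ -0.66667)
f(Q) = 4*Q**2/3 (f(Q) = -2*Q*(-2/3)*Q = -2*(-2*Q/3)*Q = -(-4)*Q**2/3 = 4*Q**2/3)
f(116)/33158 + 26538/(-46891) = ((4/3)*116**2)/33158 + 26538/(-46891) = ((4/3)*13456)*(1/33158) + 26538*(-1/46891) = (53824/3)*(1/33158) - 26538/46891 = 26912/49737 - 26538/46891 = -57989914/2332217667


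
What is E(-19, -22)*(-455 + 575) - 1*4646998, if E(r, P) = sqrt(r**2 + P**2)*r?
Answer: -4646998 - 29640*sqrt(5) ≈ -4.7133e+6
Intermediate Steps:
E(r, P) = r*sqrt(P**2 + r**2) (E(r, P) = sqrt(P**2 + r**2)*r = r*sqrt(P**2 + r**2))
E(-19, -22)*(-455 + 575) - 1*4646998 = (-19*sqrt((-22)**2 + (-19)**2))*(-455 + 575) - 1*4646998 = -19*sqrt(484 + 361)*120 - 4646998 = -247*sqrt(5)*120 - 4646998 = -29640*sqrt(5) - 4646998 = -4646998 - 29640*sqrt(5)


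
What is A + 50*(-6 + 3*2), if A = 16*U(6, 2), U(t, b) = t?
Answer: 96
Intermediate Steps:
A = 96 (A = 16*6 = 96)
A + 50*(-6 + 3*2) = 96 + 50*(-6 + 3*2) = 96 + 50*(-6 + 6) = 96 + 50*0 = 96 + 0 = 96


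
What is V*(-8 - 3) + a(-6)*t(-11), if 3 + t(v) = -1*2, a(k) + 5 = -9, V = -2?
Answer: 92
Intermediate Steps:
a(k) = -14 (a(k) = -5 - 9 = -14)
t(v) = -5 (t(v) = -3 - 1*2 = -3 - 2 = -5)
V*(-8 - 3) + a(-6)*t(-11) = -2*(-8 - 3) - 14*(-5) = -2*(-11) + 70 = 22 + 70 = 92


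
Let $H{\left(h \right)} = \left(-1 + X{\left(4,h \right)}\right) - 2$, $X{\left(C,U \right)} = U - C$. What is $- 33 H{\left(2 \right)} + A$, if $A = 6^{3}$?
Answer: $381$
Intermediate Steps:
$A = 216$
$H{\left(h \right)} = -7 + h$ ($H{\left(h \right)} = \left(-1 + \left(h - 4\right)\right) - 2 = \left(-1 + \left(-4 + h\right)\right) - 2 = \left(-5 + h\right) - 2 = -7 + h$)
$- 33 H{\left(2 \right)} + A = - 33 \left(-7 + 2\right) + 216 = \left(-33\right) \left(-5\right) + 216 = 165 + 216 = 381$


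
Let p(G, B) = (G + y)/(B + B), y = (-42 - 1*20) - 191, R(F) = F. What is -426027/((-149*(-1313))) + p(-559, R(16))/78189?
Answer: -266524715135/122373291144 ≈ -2.1780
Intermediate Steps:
y = -253 (y = (-42 - 20) - 191 = -62 - 191 = -253)
p(G, B) = (-253 + G)/(2*B) (p(G, B) = (G - 253)/(B + B) = (-253 + G)/((2*B)) = (-253 + G)*(1/(2*B)) = (-253 + G)/(2*B))
-426027/((-149*(-1313))) + p(-559, R(16))/78189 = -426027/((-149*(-1313))) + ((½)*(-253 - 559)/16)/78189 = -426027/195637 + ((½)*(1/16)*(-812))*(1/78189) = -426027*1/195637 - 203/8*1/78189 = -426027/195637 - 203/625512 = -266524715135/122373291144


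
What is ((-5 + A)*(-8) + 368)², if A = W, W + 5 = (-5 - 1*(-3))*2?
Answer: 230400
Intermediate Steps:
W = -9 (W = -5 + (-5 - 1*(-3))*2 = -5 + (-5 + 3)*2 = -5 - 2*2 = -5 - 4 = -9)
A = -9
((-5 + A)*(-8) + 368)² = ((-5 - 9)*(-8) + 368)² = (-14*(-8) + 368)² = (112 + 368)² = 480² = 230400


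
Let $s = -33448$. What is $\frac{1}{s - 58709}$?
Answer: $- \frac{1}{92157} \approx -1.0851 \cdot 10^{-5}$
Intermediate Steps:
$\frac{1}{s - 58709} = \frac{1}{-33448 - 58709} = \frac{1}{-92157} = - \frac{1}{92157}$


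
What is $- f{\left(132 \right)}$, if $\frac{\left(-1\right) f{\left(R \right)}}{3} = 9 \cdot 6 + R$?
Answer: $558$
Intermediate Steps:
$f{\left(R \right)} = -162 - 3 R$ ($f{\left(R \right)} = - 3 \left(9 \cdot 6 + R\right) = - 3 \left(54 + R\right) = -162 - 3 R$)
$- f{\left(132 \right)} = - (-162 - 396) = \left(-1\right) \left(-558\right) = 558$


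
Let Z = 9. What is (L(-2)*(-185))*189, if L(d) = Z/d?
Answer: 314685/2 ≈ 1.5734e+5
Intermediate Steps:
L(d) = 9/d
(L(-2)*(-185))*189 = ((9/(-2))*(-185))*189 = ((9*(-1/2))*(-185))*189 = -9/2*(-185)*189 = (1665/2)*189 = 314685/2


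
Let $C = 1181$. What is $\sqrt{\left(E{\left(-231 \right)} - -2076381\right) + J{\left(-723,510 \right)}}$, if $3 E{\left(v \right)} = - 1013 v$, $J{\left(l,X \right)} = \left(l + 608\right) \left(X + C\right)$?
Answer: $\sqrt{1959917} \approx 1400.0$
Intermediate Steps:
$J{\left(l,X \right)} = \left(608 + l\right) \left(1181 + X\right)$ ($J{\left(l,X \right)} = \left(l + 608\right) \left(X + 1181\right) = \left(608 + l\right) \left(1181 + X\right)$)
$E{\left(v \right)} = - \frac{1013 v}{3}$ ($E{\left(v \right)} = \frac{\left(-1013\right) v}{3} = - \frac{1013 v}{3}$)
$\sqrt{\left(E{\left(-231 \right)} - -2076381\right) + J{\left(-723,510 \right)}} = \sqrt{\left(\left(- \frac{1013}{3}\right) \left(-231\right) - -2076381\right) + \left(718048 + 608 \cdot 510 + 1181 \left(-723\right) + 510 \left(-723\right)\right)} = \sqrt{\left(78001 + 2076381\right) + \left(718048 + 310080 - 853863 - 368730\right)} = \sqrt{2154382 - 194465} = \sqrt{1959917}$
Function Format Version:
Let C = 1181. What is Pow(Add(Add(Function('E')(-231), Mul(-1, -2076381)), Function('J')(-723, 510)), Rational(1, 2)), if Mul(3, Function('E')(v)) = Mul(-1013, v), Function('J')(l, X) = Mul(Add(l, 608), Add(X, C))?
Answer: Pow(1959917, Rational(1, 2)) ≈ 1400.0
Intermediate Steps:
Function('J')(l, X) = Mul(Add(608, l), Add(1181, X)) (Function('J')(l, X) = Mul(Add(l, 608), Add(X, 1181)) = Mul(Add(608, l), Add(1181, X)))
Function('E')(v) = Mul(Rational(-1013, 3), v) (Function('E')(v) = Mul(Rational(1, 3), Mul(-1013, v)) = Mul(Rational(-1013, 3), v))
Pow(Add(Add(Function('E')(-231), Mul(-1, -2076381)), Function('J')(-723, 510)), Rational(1, 2)) = Pow(Add(Add(Mul(Rational(-1013, 3), -231), Mul(-1, -2076381)), Add(718048, Mul(608, 510), Mul(1181, -723), Mul(510, -723))), Rational(1, 2)) = Pow(Add(Add(78001, 2076381), Add(718048, 310080, -853863, -368730)), Rational(1, 2)) = Pow(Add(2154382, -194465), Rational(1, 2)) = Pow(1959917, Rational(1, 2))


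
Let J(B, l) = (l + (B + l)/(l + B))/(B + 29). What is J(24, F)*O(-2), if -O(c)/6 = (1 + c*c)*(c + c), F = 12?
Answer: 1560/53 ≈ 29.434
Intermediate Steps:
O(c) = -12*c*(1 + c²) (O(c) = -6*(1 + c*c)*(c + c) = -6*(1 + c²)*2*c = -12*c*(1 + c²))
J(B, l) = (1 + l)/(29 + B) (J(B, l) = (l + (B + l)/(B + l))/(29 + B) = (l + 1)/(29 + B) = (1 + l)/(29 + B))
J(24, F)*O(-2) = ((1 + 12)/(29 + 24))*(-12*(-2)*(1 + (-2)²)) = (13/53)*(-12*(-2)*(1 + 4)) = ((1/53)*13)*(-12*(-2)*5) = (13/53)*120 = 1560/53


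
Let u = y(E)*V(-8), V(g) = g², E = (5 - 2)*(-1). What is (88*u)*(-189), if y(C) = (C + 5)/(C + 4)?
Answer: -2128896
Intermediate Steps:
E = -3 (E = 3*(-1) = -3)
y(C) = (5 + C)/(4 + C)
u = 128 (u = ((5 - 3)/(4 - 3))*(-8)² = (2/1)*64 = (1*2)*64 = 2*64 = 128)
(88*u)*(-189) = (88*128)*(-189) = 11264*(-189) = -2128896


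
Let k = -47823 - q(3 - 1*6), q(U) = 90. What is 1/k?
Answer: -1/47913 ≈ -2.0871e-5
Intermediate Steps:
k = -47913 (k = -47823 - 1*90 = -47823 - 90 = -47913)
1/k = 1/(-47913) = -1/47913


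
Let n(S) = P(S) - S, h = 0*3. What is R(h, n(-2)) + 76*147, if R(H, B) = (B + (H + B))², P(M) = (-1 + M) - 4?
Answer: 11272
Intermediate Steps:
P(M) = -5 + M
h = 0
n(S) = -5 (n(S) = (-5 + S) - S = -5)
R(H, B) = (H + 2*B)² (R(H, B) = (B + (B + H))² = (H + 2*B)²)
R(h, n(-2)) + 76*147 = (0 + 2*(-5))² + 76*147 = (0 - 10)² + 11172 = (-10)² + 11172 = 100 + 11172 = 11272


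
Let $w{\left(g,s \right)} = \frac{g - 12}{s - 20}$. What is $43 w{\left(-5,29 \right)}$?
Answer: $- \frac{731}{9} \approx -81.222$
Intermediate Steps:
$w{\left(g,s \right)} = \frac{-12 + g}{-20 + s}$
$43 w{\left(-5,29 \right)} = 43 \frac{-12 - 5}{-20 + 29} = 43 \cdot \frac{1}{9} \left(-17\right) = 43 \left(- \frac{17}{9}\right) = - \frac{731}{9}$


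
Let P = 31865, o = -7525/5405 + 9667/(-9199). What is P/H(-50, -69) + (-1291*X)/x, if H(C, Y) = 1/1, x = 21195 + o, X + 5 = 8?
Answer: 2238411085248636/70247102561 ≈ 31865.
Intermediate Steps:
X = 3 (X = -5 + 8 = 3)
o = -24294522/9944119 (o = -7525*1/5405 + 9667*(-1/9199) = -1505/1081 - 9667/9199 = -24294522/9944119 ≈ -2.4431)
x = 210741307683/9944119 (x = 21195 - 24294522/9944119 = 210741307683/9944119 ≈ 21193.)
H(C, Y) = 1
P/H(-50, -69) + (-1291*X)/x = 31865/1 + (-1291*3)/(210741307683/9944119) = 31865*1 - 3873*9944119/210741307683 = 31865 - 12837857629/70247102561 = 2238411085248636/70247102561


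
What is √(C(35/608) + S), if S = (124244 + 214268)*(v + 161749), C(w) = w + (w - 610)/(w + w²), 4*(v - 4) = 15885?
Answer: 9*√324175535032579589506/684152 ≈ 2.3685e+5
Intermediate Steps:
v = 15901/4 (v = 4 + (¼)*15885 = 4 + 15885/4 = 15901/4 ≈ 3975.3)
C(w) = w + (-610 + w)/(w + w²)
S = 56099647316 (S = (124244 + 214268)*(15901/4 + 161749) = 338512*(662897/4) = 56099647316)
√(C(35/608) + S) = √((-610 + 35/608 + (35/608)² + (35/608)³)/(((35/608))*(1 + 35/608)) + 56099647316) = √((-610 + 35*(1/608) + (35*(1/608))² + (35*(1/608))³)/(((35*(1/608)))*(1 + 35*(1/608))) + 56099647316) = √((-610 + 35/608 + (35/608)² + (35/608)³)/((35/608)*(1 + 35/608)) + 56099647316) = √(608*(-610 + 35/608 + 1225/369664 + 42875/224755712)/(35*(643/608)) + 56099647316) = √((608/35)*(608/643)*(-137087258405/224755712) + 56099647316) = √(-27417451681/2736608 + 56099647316) = √(153522716224692447/2736608) = 9*√324175535032579589506/684152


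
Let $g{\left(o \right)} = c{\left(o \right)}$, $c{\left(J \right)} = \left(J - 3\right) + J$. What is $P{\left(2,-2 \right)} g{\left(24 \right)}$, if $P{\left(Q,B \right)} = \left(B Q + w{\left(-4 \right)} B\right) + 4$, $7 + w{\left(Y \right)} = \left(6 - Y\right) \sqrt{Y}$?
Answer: $630 - 1800 i \approx 630.0 - 1800.0 i$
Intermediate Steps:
$w{\left(Y \right)} = -7 + \sqrt{Y} \left(6 - Y\right)$ ($w{\left(Y \right)} = -7 + \left(6 - Y\right) \sqrt{Y} = -7 + \sqrt{Y} \left(6 - Y\right)$)
$c{\left(J \right)} = -3 + 2 J$ ($c{\left(J \right)} = \left(-3 + J\right) + J = -3 + 2 J$)
$g{\left(o \right)} = -3 + 2 o$
$P{\left(Q,B \right)} = 4 + B Q + B \left(-7 + 20 i\right)$ ($P{\left(Q,B \right)} = \left(B Q + \left(-7 - \left(-4\right)^{\frac{3}{2}} + 6 \sqrt{-4}\right) B\right) + 4 = \left(B Q + \left(-7 - - 8 i + 6 \cdot 2 i\right) B\right) + 4 = \left(B Q + \left(-7 + 8 i + 12 i\right) B\right) + 4 = \left(B Q + \left(-7 + 20 i\right) B\right) + 4 = \left(B Q + B \left(-7 + 20 i\right)\right) + 4 = 4 + B Q + B \left(-7 + 20 i\right)$)
$P{\left(2,-2 \right)} g{\left(24 \right)} = \left(4 - 4 - - 2 \left(7 - 20 i\right)\right) \left(-3 + 2 \cdot 24\right) = \left(4 - 4 + \left(14 - 40 i\right)\right) \left(-3 + 48\right) = \left(14 - 40 i\right) 45 = 630 - 1800 i$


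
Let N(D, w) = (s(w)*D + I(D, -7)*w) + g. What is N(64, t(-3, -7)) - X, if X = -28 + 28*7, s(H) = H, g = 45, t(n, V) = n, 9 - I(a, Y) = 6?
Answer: -324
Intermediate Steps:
I(a, Y) = 3 (I(a, Y) = 9 - 1*6 = 9 - 6 = 3)
N(D, w) = 45 + 3*w + D*w (N(D, w) = (w*D + 3*w) + 45 = (D*w + 3*w) + 45 = (3*w + D*w) + 45 = 45 + 3*w + D*w)
X = 168 (X = -28 + 196 = 168)
N(64, t(-3, -7)) - X = (45 + 3*(-3) + 64*(-3)) - 1*168 = (45 - 9 - 192) - 168 = -156 - 168 = -324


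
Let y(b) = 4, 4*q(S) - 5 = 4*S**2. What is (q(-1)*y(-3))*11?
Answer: 99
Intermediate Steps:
q(S) = 5/4 + S**2 (q(S) = 5/4 + (4*S**2)/4 = 5/4 + S**2)
(q(-1)*y(-3))*11 = ((5/4 + (-1)**2)*4)*11 = ((5/4 + 1)*4)*11 = ((9/4)*4)*11 = 9*11 = 99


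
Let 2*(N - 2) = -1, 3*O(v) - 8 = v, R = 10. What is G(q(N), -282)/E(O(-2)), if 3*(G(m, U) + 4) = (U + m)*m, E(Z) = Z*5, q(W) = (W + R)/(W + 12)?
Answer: -183341/21870 ≈ -8.3832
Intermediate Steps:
O(v) = 8/3 + v/3
N = 3/2 (N = 2 + (1/2)*(-1) = 2 - 1/2 = 3/2 ≈ 1.5000)
q(W) = (10 + W)/(12 + W) (q(W) = (W + 10)/(W + 12) = (10 + W)/(12 + W))
E(Z) = 5*Z
G(m, U) = -4 + m*(U + m)/3 (G(m, U) = -4 + ((U + m)*m)/3 = -4 + (m*(U + m))/3 = -4 + m*(U + m)/3)
G(q(N), -282)/E(O(-2)) = (-4 + ((10 + 3/2)/(12 + 3/2))**2/3 + (1/3)*(-282)*((10 + 3/2)/(12 + 3/2)))/((5*(8/3 + (1/3)*(-2)))) = (-4 + ((23/2)/(27/2))**2/3 + (1/3)*(-282)*((23/2)/(27/2)))/((5*(8/3 - 2/3))) = (-4 + ((2/27)*(23/2))**2/3 + (1/3)*(-282)*((2/27)*(23/2)))/((5*2)) = (-4 + (23/27)**2/3 + (1/3)*(-282)*(23/27))/10 = (-4 + (1/3)*(529/729) - 2162/27)*(1/10) = (-4 + 529/2187 - 2162/27)*(1/10) = -183341/2187*1/10 = -183341/21870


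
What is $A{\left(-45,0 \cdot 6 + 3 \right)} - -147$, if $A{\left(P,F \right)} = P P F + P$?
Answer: $6177$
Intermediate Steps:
$A{\left(P,F \right)} = P + F P^{2}$ ($A{\left(P,F \right)} = P^{2} F + P = F P^{2} + P = P + F P^{2}$)
$A{\left(-45,0 \cdot 6 + 3 \right)} - -147 = - 45 \left(1 + \left(0 \cdot 6 + 3\right) \left(-45\right)\right) - -147 = - 45 \left(1 + \left(0 + 3\right) \left(-45\right)\right) + 147 = - 45 \left(1 + 3 \left(-45\right)\right) + 147 = - 45 \left(1 - 135\right) + 147 = \left(-45\right) \left(-134\right) + 147 = 6030 + 147 = 6177$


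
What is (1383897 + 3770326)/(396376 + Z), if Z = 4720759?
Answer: 5154223/5117135 ≈ 1.0072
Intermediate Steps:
(1383897 + 3770326)/(396376 + Z) = (1383897 + 3770326)/(396376 + 4720759) = 5154223/5117135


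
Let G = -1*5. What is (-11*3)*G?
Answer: 165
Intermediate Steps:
G = -5
(-11*3)*G = -11*3*(-5) = -33*(-5) = 165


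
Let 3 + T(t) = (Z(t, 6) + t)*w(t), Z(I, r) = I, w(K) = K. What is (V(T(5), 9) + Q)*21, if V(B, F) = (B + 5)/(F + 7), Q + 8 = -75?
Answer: -6699/4 ≈ -1674.8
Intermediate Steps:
Q = -83 (Q = -8 - 75 = -83)
T(t) = -3 + 2*t² (T(t) = -3 + (t + t)*t = -3 + (2*t)*t = -3 + 2*t²)
V(B, F) = (5 + B)/(7 + F)
(V(T(5), 9) + Q)*21 = ((5 + (-3 + 2*5²))/(7 + 9) - 83)*21 = ((5 + (-3 + 2*25))/16 - 83)*21 = ((5 + (-3 + 50))/16 - 83)*21 = ((5 + 47)/16 - 83)*21 = ((1/16)*52 - 83)*21 = (13/4 - 83)*21 = -319/4*21 = -6699/4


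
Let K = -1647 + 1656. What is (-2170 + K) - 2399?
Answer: -4560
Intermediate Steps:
K = 9
(-2170 + K) - 2399 = (-2170 + 9) - 2399 = -2161 - 2399 = -4560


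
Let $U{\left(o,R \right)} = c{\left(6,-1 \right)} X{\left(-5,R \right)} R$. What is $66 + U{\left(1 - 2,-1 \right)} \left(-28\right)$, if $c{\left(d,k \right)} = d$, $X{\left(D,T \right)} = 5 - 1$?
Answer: $738$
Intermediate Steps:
$X{\left(D,T \right)} = 4$
$U{\left(o,R \right)} = 24 R$ ($U{\left(o,R \right)} = 6 \cdot 4 R = 24 R$)
$66 + U{\left(1 - 2,-1 \right)} \left(-28\right) = 66 + 24 \left(-1\right) \left(-28\right) = 66 - -672 = 66 + 672 = 738$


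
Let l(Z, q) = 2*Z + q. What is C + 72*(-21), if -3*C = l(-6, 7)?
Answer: -4531/3 ≈ -1510.3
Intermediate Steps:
l(Z, q) = q + 2*Z
C = 5/3 (C = -(7 + 2*(-6))/3 = -(7 - 12)/3 = -1/3*(-5) = 5/3 ≈ 1.6667)
C + 72*(-21) = 5/3 + 72*(-21) = 5/3 - 1512 = -4531/3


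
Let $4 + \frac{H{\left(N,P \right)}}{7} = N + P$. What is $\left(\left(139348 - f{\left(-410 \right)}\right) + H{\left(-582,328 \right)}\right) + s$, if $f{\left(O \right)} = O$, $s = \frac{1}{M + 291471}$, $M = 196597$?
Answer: $\frac{67329956737}{488068} \approx 1.3795 \cdot 10^{5}$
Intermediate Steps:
$H{\left(N,P \right)} = -28 + 7 N + 7 P$ ($H{\left(N,P \right)} = -28 + 7 \left(N + P\right) = -28 + \left(7 N + 7 P\right) = -28 + 7 N + 7 P$)
$s = \frac{1}{488068}$ ($s = \frac{1}{196597 + 291471} = \frac{1}{488068} \approx 2.0489 \cdot 10^{-6}$)
$\left(\left(139348 - f{\left(-410 \right)}\right) + H{\left(-582,328 \right)}\right) + s = \left(\left(139348 - -410\right) + \left(-28 + 7 \left(-582\right) + 7 \cdot 328\right)\right) + \frac{1}{488068} = \left(\left(139348 + 410\right) - 1806\right) + \frac{1}{488068} = \left(139758 - 1806\right) + \frac{1}{488068} = 137952 + \frac{1}{488068} = \frac{67329956737}{488068}$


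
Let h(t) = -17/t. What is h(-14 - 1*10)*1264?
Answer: 2686/3 ≈ 895.33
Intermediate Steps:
h(-14 - 1*10)*1264 = -17/(-14 - 1*10)*1264 = -17/(-14 - 10)*1264 = -17/(-24)*1264 = -17*(-1/24)*1264 = (17/24)*1264 = 2686/3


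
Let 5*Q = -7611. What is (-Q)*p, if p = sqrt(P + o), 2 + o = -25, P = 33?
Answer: 7611*sqrt(6)/5 ≈ 3728.6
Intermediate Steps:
o = -27 (o = -2 - 25 = -27)
Q = -7611/5 (Q = (1/5)*(-7611) = -7611/5 ≈ -1522.2)
p = sqrt(6) (p = sqrt(33 - 27) = sqrt(6) ≈ 2.4495)
(-Q)*p = (-1*(-7611/5))*sqrt(6) = 7611*sqrt(6)/5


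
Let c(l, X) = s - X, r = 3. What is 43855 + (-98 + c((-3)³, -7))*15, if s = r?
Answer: 42535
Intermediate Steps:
s = 3
c(l, X) = 3 - X
43855 + (-98 + c((-3)³, -7))*15 = 43855 + (-98 + (3 - 1*(-7)))*15 = 43855 + (-98 + (3 + 7))*15 = 43855 + (-98 + 10)*15 = 43855 - 88*15 = 43855 - 1320 = 42535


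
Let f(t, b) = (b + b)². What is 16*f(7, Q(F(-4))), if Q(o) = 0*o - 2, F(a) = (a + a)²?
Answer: 256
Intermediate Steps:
F(a) = 4*a² (F(a) = (2*a)² = 4*a²)
Q(o) = -2 (Q(o) = 0 - 2 = -2)
f(t, b) = 4*b² (f(t, b) = (2*b)² = 4*b²)
16*f(7, Q(F(-4))) = 16*(4*(-2)²) = 16*(4*4) = 16*16 = 256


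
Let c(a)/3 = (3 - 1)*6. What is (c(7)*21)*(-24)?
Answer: -18144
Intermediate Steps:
c(a) = 36 (c(a) = 3*((3 - 1)*6) = 3*(2*6) = 3*12 = 36)
(c(7)*21)*(-24) = (36*21)*(-24) = 756*(-24) = -18144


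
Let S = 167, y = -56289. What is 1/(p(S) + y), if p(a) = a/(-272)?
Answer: -272/15310775 ≈ -1.7765e-5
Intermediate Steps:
p(a) = -a/272 (p(a) = a*(-1/272) = -a/272)
1/(p(S) + y) = 1/(-1/272*167 - 56289) = 1/(-167/272 - 56289) = 1/(-15310775/272) = -272/15310775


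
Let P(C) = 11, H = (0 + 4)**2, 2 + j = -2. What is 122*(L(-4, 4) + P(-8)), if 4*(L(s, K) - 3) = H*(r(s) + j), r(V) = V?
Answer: -2196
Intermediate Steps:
j = -4 (j = -2 - 2 = -4)
H = 16 (H = 4**2 = 16)
L(s, K) = -13 + 4*s (L(s, K) = 3 + (16*(s - 4))/4 = 3 + (16*(-4 + s))/4 = 3 + (-64 + 16*s)/4 = 3 + (-16 + 4*s) = -13 + 4*s)
122*(L(-4, 4) + P(-8)) = 122*((-13 + 4*(-4)) + 11) = 122*((-13 - 16) + 11) = 122*(-29 + 11) = 122*(-18) = -2196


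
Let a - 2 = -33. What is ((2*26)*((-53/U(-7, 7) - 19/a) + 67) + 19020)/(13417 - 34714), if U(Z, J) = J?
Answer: -1601616/1540483 ≈ -1.0397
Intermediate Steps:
a = -31 (a = 2 - 33 = -31)
((2*26)*((-53/U(-7, 7) - 19/a) + 67) + 19020)/(13417 - 34714) = ((2*26)*((-53/7 - 19/(-31)) + 67) + 19020)/(13417 - 34714) = (52*((-53*1/7 - 19*(-1/31)) + 67) + 19020)/(-21297) = (52*((-53/7 + 19/31) + 67) + 19020)*(-1/21297) = (52*(-1510/217 + 67) + 19020)*(-1/21297) = (52*(13029/217) + 19020)*(-1/21297) = (677508/217 + 19020)*(-1/21297) = (4804848/217)*(-1/21297) = -1601616/1540483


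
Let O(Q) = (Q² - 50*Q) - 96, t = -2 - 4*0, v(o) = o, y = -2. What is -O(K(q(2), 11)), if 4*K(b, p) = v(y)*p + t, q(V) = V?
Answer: -240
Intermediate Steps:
t = -2 (t = -2 + 0 = -2)
K(b, p) = -½ - p/2 (K(b, p) = (-2*p - 2)/4 = (-2 - 2*p)/4 = -½ - p/2)
O(Q) = -96 + Q² - 50*Q
-O(K(q(2), 11)) = -(-96 + (-½ - ½*11)² - 50*(-½ - ½*11)) = -(-96 + (-½ - 11/2)² - 50*(-½ - 11/2)) = -(-96 + (-6)² - 50*(-6)) = -(-96 + 36 + 300) = -1*240 = -240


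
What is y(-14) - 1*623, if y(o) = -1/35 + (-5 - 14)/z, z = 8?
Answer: -175113/280 ≈ -625.40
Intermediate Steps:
y(o) = -673/280 (y(o) = -1/35 + (-5 - 14)/8 = -1*1/35 - 19*⅛ = -1/35 - 19/8 = -673/280)
y(-14) - 1*623 = -673/280 - 1*623 = -673/280 - 623 = -175113/280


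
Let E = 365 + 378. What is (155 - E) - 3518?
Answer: -4106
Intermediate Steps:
E = 743
(155 - E) - 3518 = (155 - 1*743) - 3518 = (155 - 743) - 3518 = -588 - 3518 = -4106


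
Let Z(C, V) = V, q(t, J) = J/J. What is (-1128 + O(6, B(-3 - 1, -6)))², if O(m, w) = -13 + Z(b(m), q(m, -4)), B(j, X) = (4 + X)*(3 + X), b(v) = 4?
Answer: 1299600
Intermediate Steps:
q(t, J) = 1
B(j, X) = (3 + X)*(4 + X)
O(m, w) = -12 (O(m, w) = -13 + 1 = -12)
(-1128 + O(6, B(-3 - 1, -6)))² = (-1128 - 12)² = (-1140)² = 1299600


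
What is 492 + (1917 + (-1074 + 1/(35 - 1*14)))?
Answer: 28036/21 ≈ 1335.0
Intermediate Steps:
492 + (1917 + (-1074 + 1/(35 - 1*14))) = 492 + (1917 + (-1074 + 1/(35 - 14))) = 492 + (1917 + (-1074 + 1/21)) = 492 + (1917 - 22553/21) = 492 + 17704/21 = 28036/21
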